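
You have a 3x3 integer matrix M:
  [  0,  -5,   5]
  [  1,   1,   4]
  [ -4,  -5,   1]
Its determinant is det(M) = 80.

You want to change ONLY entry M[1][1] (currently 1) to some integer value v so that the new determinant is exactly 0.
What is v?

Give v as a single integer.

det is linear in entry M[1][1]: det = old_det + (v - 1) * C_11
Cofactor C_11 = 20
Want det = 0: 80 + (v - 1) * 20 = 0
  (v - 1) = -80 / 20 = -4
  v = 1 + (-4) = -3

Answer: -3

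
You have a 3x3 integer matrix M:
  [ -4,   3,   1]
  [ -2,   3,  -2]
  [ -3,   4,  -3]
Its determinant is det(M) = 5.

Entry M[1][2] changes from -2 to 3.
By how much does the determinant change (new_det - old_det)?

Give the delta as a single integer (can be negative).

Answer: 35

Derivation:
Cofactor C_12 = 7
Entry delta = 3 - -2 = 5
Det delta = entry_delta * cofactor = 5 * 7 = 35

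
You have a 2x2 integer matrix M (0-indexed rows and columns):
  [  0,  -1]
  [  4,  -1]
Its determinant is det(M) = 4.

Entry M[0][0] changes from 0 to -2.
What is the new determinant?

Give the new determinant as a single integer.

det is linear in row 0: changing M[0][0] by delta changes det by delta * cofactor(0,0).
Cofactor C_00 = (-1)^(0+0) * minor(0,0) = -1
Entry delta = -2 - 0 = -2
Det delta = -2 * -1 = 2
New det = 4 + 2 = 6

Answer: 6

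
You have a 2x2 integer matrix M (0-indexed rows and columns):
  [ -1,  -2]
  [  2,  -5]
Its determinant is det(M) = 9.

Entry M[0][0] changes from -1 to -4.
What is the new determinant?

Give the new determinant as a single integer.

Answer: 24

Derivation:
det is linear in row 0: changing M[0][0] by delta changes det by delta * cofactor(0,0).
Cofactor C_00 = (-1)^(0+0) * minor(0,0) = -5
Entry delta = -4 - -1 = -3
Det delta = -3 * -5 = 15
New det = 9 + 15 = 24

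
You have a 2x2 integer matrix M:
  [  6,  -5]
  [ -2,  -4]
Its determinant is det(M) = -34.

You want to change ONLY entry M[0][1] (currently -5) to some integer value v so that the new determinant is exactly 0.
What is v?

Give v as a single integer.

Answer: 12

Derivation:
det is linear in entry M[0][1]: det = old_det + (v - -5) * C_01
Cofactor C_01 = 2
Want det = 0: -34 + (v - -5) * 2 = 0
  (v - -5) = 34 / 2 = 17
  v = -5 + (17) = 12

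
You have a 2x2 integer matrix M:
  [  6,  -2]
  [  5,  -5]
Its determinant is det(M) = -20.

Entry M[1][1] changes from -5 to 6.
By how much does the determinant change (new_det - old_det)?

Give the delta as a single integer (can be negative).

Answer: 66

Derivation:
Cofactor C_11 = 6
Entry delta = 6 - -5 = 11
Det delta = entry_delta * cofactor = 11 * 6 = 66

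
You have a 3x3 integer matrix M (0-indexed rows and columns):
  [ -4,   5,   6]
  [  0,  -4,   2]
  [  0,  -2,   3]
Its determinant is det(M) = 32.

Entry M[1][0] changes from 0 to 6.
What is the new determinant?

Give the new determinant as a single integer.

Answer: -130

Derivation:
det is linear in row 1: changing M[1][0] by delta changes det by delta * cofactor(1,0).
Cofactor C_10 = (-1)^(1+0) * minor(1,0) = -27
Entry delta = 6 - 0 = 6
Det delta = 6 * -27 = -162
New det = 32 + -162 = -130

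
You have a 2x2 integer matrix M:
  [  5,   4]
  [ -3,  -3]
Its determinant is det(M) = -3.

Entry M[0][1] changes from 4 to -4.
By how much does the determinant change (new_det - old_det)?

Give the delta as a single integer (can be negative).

Answer: -24

Derivation:
Cofactor C_01 = 3
Entry delta = -4 - 4 = -8
Det delta = entry_delta * cofactor = -8 * 3 = -24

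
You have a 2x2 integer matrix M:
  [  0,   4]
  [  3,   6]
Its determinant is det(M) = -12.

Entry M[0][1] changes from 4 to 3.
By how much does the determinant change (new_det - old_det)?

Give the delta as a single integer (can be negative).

Answer: 3

Derivation:
Cofactor C_01 = -3
Entry delta = 3 - 4 = -1
Det delta = entry_delta * cofactor = -1 * -3 = 3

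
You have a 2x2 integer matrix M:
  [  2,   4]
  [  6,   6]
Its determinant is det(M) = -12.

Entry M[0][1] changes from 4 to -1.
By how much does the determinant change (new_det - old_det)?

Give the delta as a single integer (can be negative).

Answer: 30

Derivation:
Cofactor C_01 = -6
Entry delta = -1 - 4 = -5
Det delta = entry_delta * cofactor = -5 * -6 = 30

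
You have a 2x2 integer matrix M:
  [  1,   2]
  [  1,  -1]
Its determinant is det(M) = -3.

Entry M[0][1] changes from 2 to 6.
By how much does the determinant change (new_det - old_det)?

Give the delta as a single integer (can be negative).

Answer: -4

Derivation:
Cofactor C_01 = -1
Entry delta = 6 - 2 = 4
Det delta = entry_delta * cofactor = 4 * -1 = -4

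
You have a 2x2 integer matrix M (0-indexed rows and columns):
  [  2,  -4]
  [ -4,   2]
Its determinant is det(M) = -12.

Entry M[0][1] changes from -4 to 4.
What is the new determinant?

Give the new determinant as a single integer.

det is linear in row 0: changing M[0][1] by delta changes det by delta * cofactor(0,1).
Cofactor C_01 = (-1)^(0+1) * minor(0,1) = 4
Entry delta = 4 - -4 = 8
Det delta = 8 * 4 = 32
New det = -12 + 32 = 20

Answer: 20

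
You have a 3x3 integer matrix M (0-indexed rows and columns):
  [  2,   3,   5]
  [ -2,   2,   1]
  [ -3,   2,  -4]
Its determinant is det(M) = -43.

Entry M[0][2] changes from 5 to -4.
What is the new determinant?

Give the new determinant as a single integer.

det is linear in row 0: changing M[0][2] by delta changes det by delta * cofactor(0,2).
Cofactor C_02 = (-1)^(0+2) * minor(0,2) = 2
Entry delta = -4 - 5 = -9
Det delta = -9 * 2 = -18
New det = -43 + -18 = -61

Answer: -61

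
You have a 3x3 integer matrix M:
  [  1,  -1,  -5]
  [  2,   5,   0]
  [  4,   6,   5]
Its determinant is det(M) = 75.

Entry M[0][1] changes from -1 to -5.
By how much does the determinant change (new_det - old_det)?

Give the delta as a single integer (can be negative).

Answer: 40

Derivation:
Cofactor C_01 = -10
Entry delta = -5 - -1 = -4
Det delta = entry_delta * cofactor = -4 * -10 = 40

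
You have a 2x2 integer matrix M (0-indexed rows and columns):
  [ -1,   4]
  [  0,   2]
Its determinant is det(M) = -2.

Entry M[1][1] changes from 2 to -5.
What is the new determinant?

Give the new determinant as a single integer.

det is linear in row 1: changing M[1][1] by delta changes det by delta * cofactor(1,1).
Cofactor C_11 = (-1)^(1+1) * minor(1,1) = -1
Entry delta = -5 - 2 = -7
Det delta = -7 * -1 = 7
New det = -2 + 7 = 5

Answer: 5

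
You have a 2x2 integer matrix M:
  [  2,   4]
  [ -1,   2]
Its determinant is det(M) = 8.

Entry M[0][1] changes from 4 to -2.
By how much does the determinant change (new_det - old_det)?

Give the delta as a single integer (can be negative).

Cofactor C_01 = 1
Entry delta = -2 - 4 = -6
Det delta = entry_delta * cofactor = -6 * 1 = -6

Answer: -6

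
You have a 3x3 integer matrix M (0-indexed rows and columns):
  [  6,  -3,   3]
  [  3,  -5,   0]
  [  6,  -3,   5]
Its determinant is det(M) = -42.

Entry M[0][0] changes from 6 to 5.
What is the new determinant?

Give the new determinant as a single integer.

det is linear in row 0: changing M[0][0] by delta changes det by delta * cofactor(0,0).
Cofactor C_00 = (-1)^(0+0) * minor(0,0) = -25
Entry delta = 5 - 6 = -1
Det delta = -1 * -25 = 25
New det = -42 + 25 = -17

Answer: -17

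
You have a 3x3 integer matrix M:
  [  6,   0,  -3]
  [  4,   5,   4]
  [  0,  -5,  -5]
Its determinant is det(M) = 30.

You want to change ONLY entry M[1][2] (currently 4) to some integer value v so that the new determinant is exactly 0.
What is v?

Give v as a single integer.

det is linear in entry M[1][2]: det = old_det + (v - 4) * C_12
Cofactor C_12 = 30
Want det = 0: 30 + (v - 4) * 30 = 0
  (v - 4) = -30 / 30 = -1
  v = 4 + (-1) = 3

Answer: 3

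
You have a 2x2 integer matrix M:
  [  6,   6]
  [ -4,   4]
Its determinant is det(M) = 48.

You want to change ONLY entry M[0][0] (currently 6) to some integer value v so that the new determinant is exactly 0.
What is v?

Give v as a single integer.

Answer: -6

Derivation:
det is linear in entry M[0][0]: det = old_det + (v - 6) * C_00
Cofactor C_00 = 4
Want det = 0: 48 + (v - 6) * 4 = 0
  (v - 6) = -48 / 4 = -12
  v = 6 + (-12) = -6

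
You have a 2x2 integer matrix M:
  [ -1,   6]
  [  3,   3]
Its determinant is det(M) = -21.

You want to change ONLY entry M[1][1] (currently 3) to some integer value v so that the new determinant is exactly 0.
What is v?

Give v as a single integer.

Answer: -18

Derivation:
det is linear in entry M[1][1]: det = old_det + (v - 3) * C_11
Cofactor C_11 = -1
Want det = 0: -21 + (v - 3) * -1 = 0
  (v - 3) = 21 / -1 = -21
  v = 3 + (-21) = -18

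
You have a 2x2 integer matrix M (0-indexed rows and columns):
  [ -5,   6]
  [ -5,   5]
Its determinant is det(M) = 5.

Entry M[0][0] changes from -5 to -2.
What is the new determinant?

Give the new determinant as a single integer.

Answer: 20

Derivation:
det is linear in row 0: changing M[0][0] by delta changes det by delta * cofactor(0,0).
Cofactor C_00 = (-1)^(0+0) * minor(0,0) = 5
Entry delta = -2 - -5 = 3
Det delta = 3 * 5 = 15
New det = 5 + 15 = 20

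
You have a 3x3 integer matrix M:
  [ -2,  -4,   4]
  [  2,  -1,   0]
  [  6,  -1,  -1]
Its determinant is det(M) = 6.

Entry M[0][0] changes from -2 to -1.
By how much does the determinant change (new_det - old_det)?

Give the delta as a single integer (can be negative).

Cofactor C_00 = 1
Entry delta = -1 - -2 = 1
Det delta = entry_delta * cofactor = 1 * 1 = 1

Answer: 1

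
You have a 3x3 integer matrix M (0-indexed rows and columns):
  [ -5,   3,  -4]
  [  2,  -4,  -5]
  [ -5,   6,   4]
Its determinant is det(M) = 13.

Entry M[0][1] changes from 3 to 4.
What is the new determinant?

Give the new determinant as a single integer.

det is linear in row 0: changing M[0][1] by delta changes det by delta * cofactor(0,1).
Cofactor C_01 = (-1)^(0+1) * minor(0,1) = 17
Entry delta = 4 - 3 = 1
Det delta = 1 * 17 = 17
New det = 13 + 17 = 30

Answer: 30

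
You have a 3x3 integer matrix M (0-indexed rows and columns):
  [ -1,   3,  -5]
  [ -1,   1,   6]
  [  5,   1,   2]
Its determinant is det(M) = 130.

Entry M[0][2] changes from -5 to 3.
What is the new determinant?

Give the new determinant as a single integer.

det is linear in row 0: changing M[0][2] by delta changes det by delta * cofactor(0,2).
Cofactor C_02 = (-1)^(0+2) * minor(0,2) = -6
Entry delta = 3 - -5 = 8
Det delta = 8 * -6 = -48
New det = 130 + -48 = 82

Answer: 82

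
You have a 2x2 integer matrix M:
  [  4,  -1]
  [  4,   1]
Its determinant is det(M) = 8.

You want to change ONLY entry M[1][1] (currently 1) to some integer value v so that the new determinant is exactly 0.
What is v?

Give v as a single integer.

Answer: -1

Derivation:
det is linear in entry M[1][1]: det = old_det + (v - 1) * C_11
Cofactor C_11 = 4
Want det = 0: 8 + (v - 1) * 4 = 0
  (v - 1) = -8 / 4 = -2
  v = 1 + (-2) = -1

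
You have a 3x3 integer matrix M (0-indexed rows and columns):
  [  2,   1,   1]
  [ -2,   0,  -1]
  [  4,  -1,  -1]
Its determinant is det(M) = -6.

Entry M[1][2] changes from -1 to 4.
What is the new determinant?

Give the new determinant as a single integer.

Answer: 24

Derivation:
det is linear in row 1: changing M[1][2] by delta changes det by delta * cofactor(1,2).
Cofactor C_12 = (-1)^(1+2) * minor(1,2) = 6
Entry delta = 4 - -1 = 5
Det delta = 5 * 6 = 30
New det = -6 + 30 = 24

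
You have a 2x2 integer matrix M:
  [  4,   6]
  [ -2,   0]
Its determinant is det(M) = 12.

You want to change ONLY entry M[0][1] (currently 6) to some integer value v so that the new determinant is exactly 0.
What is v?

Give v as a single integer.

Answer: 0

Derivation:
det is linear in entry M[0][1]: det = old_det + (v - 6) * C_01
Cofactor C_01 = 2
Want det = 0: 12 + (v - 6) * 2 = 0
  (v - 6) = -12 / 2 = -6
  v = 6 + (-6) = 0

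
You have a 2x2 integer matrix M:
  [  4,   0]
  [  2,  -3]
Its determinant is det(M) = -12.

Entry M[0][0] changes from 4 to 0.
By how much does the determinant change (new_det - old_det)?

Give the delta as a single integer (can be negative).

Answer: 12

Derivation:
Cofactor C_00 = -3
Entry delta = 0 - 4 = -4
Det delta = entry_delta * cofactor = -4 * -3 = 12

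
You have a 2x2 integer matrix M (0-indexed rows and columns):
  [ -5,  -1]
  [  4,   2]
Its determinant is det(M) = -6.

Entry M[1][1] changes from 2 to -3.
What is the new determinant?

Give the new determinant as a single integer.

Answer: 19

Derivation:
det is linear in row 1: changing M[1][1] by delta changes det by delta * cofactor(1,1).
Cofactor C_11 = (-1)^(1+1) * minor(1,1) = -5
Entry delta = -3 - 2 = -5
Det delta = -5 * -5 = 25
New det = -6 + 25 = 19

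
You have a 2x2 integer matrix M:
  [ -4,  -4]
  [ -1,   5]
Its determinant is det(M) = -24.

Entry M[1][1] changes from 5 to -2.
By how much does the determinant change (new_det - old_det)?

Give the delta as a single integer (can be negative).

Answer: 28

Derivation:
Cofactor C_11 = -4
Entry delta = -2 - 5 = -7
Det delta = entry_delta * cofactor = -7 * -4 = 28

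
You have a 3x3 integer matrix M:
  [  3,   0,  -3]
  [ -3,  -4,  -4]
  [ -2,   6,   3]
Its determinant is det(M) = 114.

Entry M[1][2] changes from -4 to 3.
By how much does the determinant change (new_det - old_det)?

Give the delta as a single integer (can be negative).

Cofactor C_12 = -18
Entry delta = 3 - -4 = 7
Det delta = entry_delta * cofactor = 7 * -18 = -126

Answer: -126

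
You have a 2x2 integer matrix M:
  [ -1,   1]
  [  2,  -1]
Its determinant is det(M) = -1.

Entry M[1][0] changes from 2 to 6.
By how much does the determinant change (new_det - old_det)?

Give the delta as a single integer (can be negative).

Answer: -4

Derivation:
Cofactor C_10 = -1
Entry delta = 6 - 2 = 4
Det delta = entry_delta * cofactor = 4 * -1 = -4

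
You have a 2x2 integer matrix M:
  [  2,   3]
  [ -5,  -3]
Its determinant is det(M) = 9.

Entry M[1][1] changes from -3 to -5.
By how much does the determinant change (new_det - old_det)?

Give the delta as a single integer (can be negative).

Answer: -4

Derivation:
Cofactor C_11 = 2
Entry delta = -5 - -3 = -2
Det delta = entry_delta * cofactor = -2 * 2 = -4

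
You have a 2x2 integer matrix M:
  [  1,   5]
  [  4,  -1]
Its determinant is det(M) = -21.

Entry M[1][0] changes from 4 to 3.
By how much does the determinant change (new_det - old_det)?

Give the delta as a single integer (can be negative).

Answer: 5

Derivation:
Cofactor C_10 = -5
Entry delta = 3 - 4 = -1
Det delta = entry_delta * cofactor = -1 * -5 = 5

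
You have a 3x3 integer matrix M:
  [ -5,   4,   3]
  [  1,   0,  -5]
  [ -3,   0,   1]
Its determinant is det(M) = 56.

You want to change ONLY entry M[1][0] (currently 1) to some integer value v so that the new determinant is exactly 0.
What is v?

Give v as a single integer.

Answer: 15

Derivation:
det is linear in entry M[1][0]: det = old_det + (v - 1) * C_10
Cofactor C_10 = -4
Want det = 0: 56 + (v - 1) * -4 = 0
  (v - 1) = -56 / -4 = 14
  v = 1 + (14) = 15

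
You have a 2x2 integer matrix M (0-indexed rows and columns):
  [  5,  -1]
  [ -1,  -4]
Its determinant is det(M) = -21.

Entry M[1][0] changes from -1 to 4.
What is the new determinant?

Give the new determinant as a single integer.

Answer: -16

Derivation:
det is linear in row 1: changing M[1][0] by delta changes det by delta * cofactor(1,0).
Cofactor C_10 = (-1)^(1+0) * minor(1,0) = 1
Entry delta = 4 - -1 = 5
Det delta = 5 * 1 = 5
New det = -21 + 5 = -16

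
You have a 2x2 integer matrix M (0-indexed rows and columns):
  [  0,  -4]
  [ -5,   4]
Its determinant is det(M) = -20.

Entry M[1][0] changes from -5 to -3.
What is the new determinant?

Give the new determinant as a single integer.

det is linear in row 1: changing M[1][0] by delta changes det by delta * cofactor(1,0).
Cofactor C_10 = (-1)^(1+0) * minor(1,0) = 4
Entry delta = -3 - -5 = 2
Det delta = 2 * 4 = 8
New det = -20 + 8 = -12

Answer: -12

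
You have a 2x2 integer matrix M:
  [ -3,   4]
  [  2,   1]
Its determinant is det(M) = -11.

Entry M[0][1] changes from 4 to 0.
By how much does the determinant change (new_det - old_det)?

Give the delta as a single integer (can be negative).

Answer: 8

Derivation:
Cofactor C_01 = -2
Entry delta = 0 - 4 = -4
Det delta = entry_delta * cofactor = -4 * -2 = 8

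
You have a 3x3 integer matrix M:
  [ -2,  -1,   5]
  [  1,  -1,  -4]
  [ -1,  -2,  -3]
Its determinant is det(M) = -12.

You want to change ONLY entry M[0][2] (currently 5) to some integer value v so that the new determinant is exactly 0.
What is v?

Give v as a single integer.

det is linear in entry M[0][2]: det = old_det + (v - 5) * C_02
Cofactor C_02 = -3
Want det = 0: -12 + (v - 5) * -3 = 0
  (v - 5) = 12 / -3 = -4
  v = 5 + (-4) = 1

Answer: 1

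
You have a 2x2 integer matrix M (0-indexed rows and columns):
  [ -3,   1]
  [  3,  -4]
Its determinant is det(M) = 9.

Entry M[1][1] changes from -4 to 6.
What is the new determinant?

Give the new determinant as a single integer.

Answer: -21

Derivation:
det is linear in row 1: changing M[1][1] by delta changes det by delta * cofactor(1,1).
Cofactor C_11 = (-1)^(1+1) * minor(1,1) = -3
Entry delta = 6 - -4 = 10
Det delta = 10 * -3 = -30
New det = 9 + -30 = -21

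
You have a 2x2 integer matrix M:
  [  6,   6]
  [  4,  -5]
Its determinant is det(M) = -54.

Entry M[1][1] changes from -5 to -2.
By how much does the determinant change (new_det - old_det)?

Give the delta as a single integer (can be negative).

Answer: 18

Derivation:
Cofactor C_11 = 6
Entry delta = -2 - -5 = 3
Det delta = entry_delta * cofactor = 3 * 6 = 18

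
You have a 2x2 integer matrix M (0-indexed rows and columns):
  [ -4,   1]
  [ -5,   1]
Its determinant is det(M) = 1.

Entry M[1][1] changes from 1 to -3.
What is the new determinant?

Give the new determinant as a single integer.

det is linear in row 1: changing M[1][1] by delta changes det by delta * cofactor(1,1).
Cofactor C_11 = (-1)^(1+1) * minor(1,1) = -4
Entry delta = -3 - 1 = -4
Det delta = -4 * -4 = 16
New det = 1 + 16 = 17

Answer: 17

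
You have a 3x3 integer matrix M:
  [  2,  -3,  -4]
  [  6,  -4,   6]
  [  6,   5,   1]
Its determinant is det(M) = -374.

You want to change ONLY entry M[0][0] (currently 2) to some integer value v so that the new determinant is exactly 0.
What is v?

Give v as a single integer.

det is linear in entry M[0][0]: det = old_det + (v - 2) * C_00
Cofactor C_00 = -34
Want det = 0: -374 + (v - 2) * -34 = 0
  (v - 2) = 374 / -34 = -11
  v = 2 + (-11) = -9

Answer: -9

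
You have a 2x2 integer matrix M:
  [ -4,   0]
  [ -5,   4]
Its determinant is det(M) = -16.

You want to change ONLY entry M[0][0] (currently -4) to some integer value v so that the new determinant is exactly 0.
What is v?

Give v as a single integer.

det is linear in entry M[0][0]: det = old_det + (v - -4) * C_00
Cofactor C_00 = 4
Want det = 0: -16 + (v - -4) * 4 = 0
  (v - -4) = 16 / 4 = 4
  v = -4 + (4) = 0

Answer: 0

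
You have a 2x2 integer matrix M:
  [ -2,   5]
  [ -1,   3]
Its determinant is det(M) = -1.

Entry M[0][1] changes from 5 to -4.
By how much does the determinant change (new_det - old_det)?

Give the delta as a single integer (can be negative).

Cofactor C_01 = 1
Entry delta = -4 - 5 = -9
Det delta = entry_delta * cofactor = -9 * 1 = -9

Answer: -9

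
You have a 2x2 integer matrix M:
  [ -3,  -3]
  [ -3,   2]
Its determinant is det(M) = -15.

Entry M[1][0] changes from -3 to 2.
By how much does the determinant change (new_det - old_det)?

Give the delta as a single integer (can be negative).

Cofactor C_10 = 3
Entry delta = 2 - -3 = 5
Det delta = entry_delta * cofactor = 5 * 3 = 15

Answer: 15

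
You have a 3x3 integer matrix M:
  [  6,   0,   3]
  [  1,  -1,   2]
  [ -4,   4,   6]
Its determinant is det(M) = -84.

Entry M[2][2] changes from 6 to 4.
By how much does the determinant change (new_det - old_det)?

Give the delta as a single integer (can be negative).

Cofactor C_22 = -6
Entry delta = 4 - 6 = -2
Det delta = entry_delta * cofactor = -2 * -6 = 12

Answer: 12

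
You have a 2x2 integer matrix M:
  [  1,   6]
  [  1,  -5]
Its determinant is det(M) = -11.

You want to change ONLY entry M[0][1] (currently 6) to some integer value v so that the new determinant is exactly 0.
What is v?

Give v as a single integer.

Answer: -5

Derivation:
det is linear in entry M[0][1]: det = old_det + (v - 6) * C_01
Cofactor C_01 = -1
Want det = 0: -11 + (v - 6) * -1 = 0
  (v - 6) = 11 / -1 = -11
  v = 6 + (-11) = -5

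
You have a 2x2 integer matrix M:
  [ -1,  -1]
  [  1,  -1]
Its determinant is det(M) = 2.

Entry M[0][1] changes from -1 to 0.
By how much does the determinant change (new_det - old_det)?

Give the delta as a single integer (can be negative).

Answer: -1

Derivation:
Cofactor C_01 = -1
Entry delta = 0 - -1 = 1
Det delta = entry_delta * cofactor = 1 * -1 = -1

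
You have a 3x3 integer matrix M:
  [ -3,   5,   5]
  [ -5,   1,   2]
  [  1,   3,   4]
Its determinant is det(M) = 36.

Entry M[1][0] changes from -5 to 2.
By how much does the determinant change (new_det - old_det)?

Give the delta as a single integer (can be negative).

Cofactor C_10 = -5
Entry delta = 2 - -5 = 7
Det delta = entry_delta * cofactor = 7 * -5 = -35

Answer: -35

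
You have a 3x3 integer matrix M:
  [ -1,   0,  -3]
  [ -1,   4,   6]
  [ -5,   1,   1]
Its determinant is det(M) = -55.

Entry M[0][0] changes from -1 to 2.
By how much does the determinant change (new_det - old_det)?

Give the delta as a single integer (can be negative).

Answer: -6

Derivation:
Cofactor C_00 = -2
Entry delta = 2 - -1 = 3
Det delta = entry_delta * cofactor = 3 * -2 = -6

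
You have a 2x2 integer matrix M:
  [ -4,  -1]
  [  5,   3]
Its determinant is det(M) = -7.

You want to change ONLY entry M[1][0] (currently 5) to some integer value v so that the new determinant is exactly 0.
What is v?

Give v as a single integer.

Answer: 12

Derivation:
det is linear in entry M[1][0]: det = old_det + (v - 5) * C_10
Cofactor C_10 = 1
Want det = 0: -7 + (v - 5) * 1 = 0
  (v - 5) = 7 / 1 = 7
  v = 5 + (7) = 12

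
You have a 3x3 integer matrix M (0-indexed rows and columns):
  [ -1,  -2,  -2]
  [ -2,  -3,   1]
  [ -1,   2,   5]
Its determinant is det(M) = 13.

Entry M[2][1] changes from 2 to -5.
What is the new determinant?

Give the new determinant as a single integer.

Answer: -22

Derivation:
det is linear in row 2: changing M[2][1] by delta changes det by delta * cofactor(2,1).
Cofactor C_21 = (-1)^(2+1) * minor(2,1) = 5
Entry delta = -5 - 2 = -7
Det delta = -7 * 5 = -35
New det = 13 + -35 = -22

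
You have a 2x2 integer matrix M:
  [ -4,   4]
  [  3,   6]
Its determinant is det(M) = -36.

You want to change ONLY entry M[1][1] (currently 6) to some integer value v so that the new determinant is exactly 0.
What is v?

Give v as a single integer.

det is linear in entry M[1][1]: det = old_det + (v - 6) * C_11
Cofactor C_11 = -4
Want det = 0: -36 + (v - 6) * -4 = 0
  (v - 6) = 36 / -4 = -9
  v = 6 + (-9) = -3

Answer: -3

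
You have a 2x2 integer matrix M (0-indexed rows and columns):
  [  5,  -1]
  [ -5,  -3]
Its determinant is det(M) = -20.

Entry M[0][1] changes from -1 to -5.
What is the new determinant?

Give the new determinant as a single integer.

det is linear in row 0: changing M[0][1] by delta changes det by delta * cofactor(0,1).
Cofactor C_01 = (-1)^(0+1) * minor(0,1) = 5
Entry delta = -5 - -1 = -4
Det delta = -4 * 5 = -20
New det = -20 + -20 = -40

Answer: -40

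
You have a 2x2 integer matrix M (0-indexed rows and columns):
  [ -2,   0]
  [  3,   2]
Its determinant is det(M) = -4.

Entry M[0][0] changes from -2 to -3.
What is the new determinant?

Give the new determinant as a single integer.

Answer: -6

Derivation:
det is linear in row 0: changing M[0][0] by delta changes det by delta * cofactor(0,0).
Cofactor C_00 = (-1)^(0+0) * minor(0,0) = 2
Entry delta = -3 - -2 = -1
Det delta = -1 * 2 = -2
New det = -4 + -2 = -6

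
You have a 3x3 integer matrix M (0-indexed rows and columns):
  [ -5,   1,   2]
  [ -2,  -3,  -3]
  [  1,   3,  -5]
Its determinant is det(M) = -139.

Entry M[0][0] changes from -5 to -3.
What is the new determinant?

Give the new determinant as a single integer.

Answer: -91

Derivation:
det is linear in row 0: changing M[0][0] by delta changes det by delta * cofactor(0,0).
Cofactor C_00 = (-1)^(0+0) * minor(0,0) = 24
Entry delta = -3 - -5 = 2
Det delta = 2 * 24 = 48
New det = -139 + 48 = -91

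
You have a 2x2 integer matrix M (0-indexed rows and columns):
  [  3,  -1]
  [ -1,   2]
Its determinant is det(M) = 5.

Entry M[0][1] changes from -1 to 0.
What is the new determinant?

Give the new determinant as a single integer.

det is linear in row 0: changing M[0][1] by delta changes det by delta * cofactor(0,1).
Cofactor C_01 = (-1)^(0+1) * minor(0,1) = 1
Entry delta = 0 - -1 = 1
Det delta = 1 * 1 = 1
New det = 5 + 1 = 6

Answer: 6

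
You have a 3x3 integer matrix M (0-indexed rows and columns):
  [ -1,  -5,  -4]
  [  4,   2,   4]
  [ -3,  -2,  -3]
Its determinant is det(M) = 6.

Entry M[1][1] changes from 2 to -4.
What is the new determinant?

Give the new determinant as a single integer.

det is linear in row 1: changing M[1][1] by delta changes det by delta * cofactor(1,1).
Cofactor C_11 = (-1)^(1+1) * minor(1,1) = -9
Entry delta = -4 - 2 = -6
Det delta = -6 * -9 = 54
New det = 6 + 54 = 60

Answer: 60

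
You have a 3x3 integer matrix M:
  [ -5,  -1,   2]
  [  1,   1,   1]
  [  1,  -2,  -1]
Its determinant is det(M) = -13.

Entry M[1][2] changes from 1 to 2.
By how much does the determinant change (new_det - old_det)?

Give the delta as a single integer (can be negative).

Cofactor C_12 = -11
Entry delta = 2 - 1 = 1
Det delta = entry_delta * cofactor = 1 * -11 = -11

Answer: -11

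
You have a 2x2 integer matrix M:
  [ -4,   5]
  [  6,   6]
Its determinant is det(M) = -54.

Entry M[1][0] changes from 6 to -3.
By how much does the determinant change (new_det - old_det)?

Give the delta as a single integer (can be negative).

Answer: 45

Derivation:
Cofactor C_10 = -5
Entry delta = -3 - 6 = -9
Det delta = entry_delta * cofactor = -9 * -5 = 45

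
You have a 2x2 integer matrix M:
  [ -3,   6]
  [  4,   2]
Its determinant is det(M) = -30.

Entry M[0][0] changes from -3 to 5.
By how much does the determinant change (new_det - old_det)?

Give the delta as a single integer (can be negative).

Answer: 16

Derivation:
Cofactor C_00 = 2
Entry delta = 5 - -3 = 8
Det delta = entry_delta * cofactor = 8 * 2 = 16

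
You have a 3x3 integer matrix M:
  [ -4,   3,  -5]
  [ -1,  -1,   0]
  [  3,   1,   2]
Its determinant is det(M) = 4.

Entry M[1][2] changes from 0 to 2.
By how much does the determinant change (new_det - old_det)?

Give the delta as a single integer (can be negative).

Answer: 26

Derivation:
Cofactor C_12 = 13
Entry delta = 2 - 0 = 2
Det delta = entry_delta * cofactor = 2 * 13 = 26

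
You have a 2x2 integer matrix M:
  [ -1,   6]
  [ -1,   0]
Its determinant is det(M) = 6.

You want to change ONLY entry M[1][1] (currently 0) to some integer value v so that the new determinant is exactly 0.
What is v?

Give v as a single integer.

det is linear in entry M[1][1]: det = old_det + (v - 0) * C_11
Cofactor C_11 = -1
Want det = 0: 6 + (v - 0) * -1 = 0
  (v - 0) = -6 / -1 = 6
  v = 0 + (6) = 6

Answer: 6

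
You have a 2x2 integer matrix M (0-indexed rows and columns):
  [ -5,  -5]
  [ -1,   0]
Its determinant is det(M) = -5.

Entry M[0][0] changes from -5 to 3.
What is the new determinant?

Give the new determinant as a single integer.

det is linear in row 0: changing M[0][0] by delta changes det by delta * cofactor(0,0).
Cofactor C_00 = (-1)^(0+0) * minor(0,0) = 0
Entry delta = 3 - -5 = 8
Det delta = 8 * 0 = 0
New det = -5 + 0 = -5

Answer: -5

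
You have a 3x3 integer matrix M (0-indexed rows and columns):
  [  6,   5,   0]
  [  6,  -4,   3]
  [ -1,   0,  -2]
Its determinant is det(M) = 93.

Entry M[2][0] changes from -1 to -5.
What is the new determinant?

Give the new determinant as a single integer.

Answer: 33

Derivation:
det is linear in row 2: changing M[2][0] by delta changes det by delta * cofactor(2,0).
Cofactor C_20 = (-1)^(2+0) * minor(2,0) = 15
Entry delta = -5 - -1 = -4
Det delta = -4 * 15 = -60
New det = 93 + -60 = 33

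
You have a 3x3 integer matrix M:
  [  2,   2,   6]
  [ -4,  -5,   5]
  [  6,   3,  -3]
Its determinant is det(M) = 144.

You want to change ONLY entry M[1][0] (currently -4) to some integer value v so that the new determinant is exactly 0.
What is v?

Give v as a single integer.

det is linear in entry M[1][0]: det = old_det + (v - -4) * C_10
Cofactor C_10 = 24
Want det = 0: 144 + (v - -4) * 24 = 0
  (v - -4) = -144 / 24 = -6
  v = -4 + (-6) = -10

Answer: -10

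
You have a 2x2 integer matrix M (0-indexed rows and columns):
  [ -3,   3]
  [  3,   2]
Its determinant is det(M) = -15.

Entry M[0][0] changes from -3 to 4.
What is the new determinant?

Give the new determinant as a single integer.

Answer: -1

Derivation:
det is linear in row 0: changing M[0][0] by delta changes det by delta * cofactor(0,0).
Cofactor C_00 = (-1)^(0+0) * minor(0,0) = 2
Entry delta = 4 - -3 = 7
Det delta = 7 * 2 = 14
New det = -15 + 14 = -1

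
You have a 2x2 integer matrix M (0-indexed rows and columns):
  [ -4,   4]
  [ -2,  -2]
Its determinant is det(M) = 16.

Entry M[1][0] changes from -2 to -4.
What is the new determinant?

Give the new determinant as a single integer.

Answer: 24

Derivation:
det is linear in row 1: changing M[1][0] by delta changes det by delta * cofactor(1,0).
Cofactor C_10 = (-1)^(1+0) * minor(1,0) = -4
Entry delta = -4 - -2 = -2
Det delta = -2 * -4 = 8
New det = 16 + 8 = 24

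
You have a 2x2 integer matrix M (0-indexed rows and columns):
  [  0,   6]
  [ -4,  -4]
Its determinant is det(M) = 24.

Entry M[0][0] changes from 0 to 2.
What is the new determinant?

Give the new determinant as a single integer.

det is linear in row 0: changing M[0][0] by delta changes det by delta * cofactor(0,0).
Cofactor C_00 = (-1)^(0+0) * minor(0,0) = -4
Entry delta = 2 - 0 = 2
Det delta = 2 * -4 = -8
New det = 24 + -8 = 16

Answer: 16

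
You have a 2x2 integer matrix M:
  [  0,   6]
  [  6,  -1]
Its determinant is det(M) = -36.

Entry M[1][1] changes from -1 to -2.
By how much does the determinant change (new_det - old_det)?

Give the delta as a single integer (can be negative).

Cofactor C_11 = 0
Entry delta = -2 - -1 = -1
Det delta = entry_delta * cofactor = -1 * 0 = 0

Answer: 0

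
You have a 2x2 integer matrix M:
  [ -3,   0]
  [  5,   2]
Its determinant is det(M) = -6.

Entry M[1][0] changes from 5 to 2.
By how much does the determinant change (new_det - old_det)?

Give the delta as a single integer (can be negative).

Answer: 0

Derivation:
Cofactor C_10 = 0
Entry delta = 2 - 5 = -3
Det delta = entry_delta * cofactor = -3 * 0 = 0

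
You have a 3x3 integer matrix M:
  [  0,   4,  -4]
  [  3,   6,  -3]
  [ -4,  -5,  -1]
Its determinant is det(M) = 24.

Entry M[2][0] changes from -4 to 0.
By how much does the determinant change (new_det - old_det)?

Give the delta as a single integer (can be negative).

Cofactor C_20 = 12
Entry delta = 0 - -4 = 4
Det delta = entry_delta * cofactor = 4 * 12 = 48

Answer: 48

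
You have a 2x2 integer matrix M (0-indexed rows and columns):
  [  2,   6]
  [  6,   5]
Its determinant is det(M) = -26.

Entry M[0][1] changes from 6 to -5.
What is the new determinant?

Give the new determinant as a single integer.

Answer: 40

Derivation:
det is linear in row 0: changing M[0][1] by delta changes det by delta * cofactor(0,1).
Cofactor C_01 = (-1)^(0+1) * minor(0,1) = -6
Entry delta = -5 - 6 = -11
Det delta = -11 * -6 = 66
New det = -26 + 66 = 40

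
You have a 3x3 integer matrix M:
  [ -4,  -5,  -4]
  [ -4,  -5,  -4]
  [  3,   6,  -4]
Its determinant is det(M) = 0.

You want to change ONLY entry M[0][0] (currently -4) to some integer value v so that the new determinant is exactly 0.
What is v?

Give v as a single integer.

Answer: -4

Derivation:
det is linear in entry M[0][0]: det = old_det + (v - -4) * C_00
Cofactor C_00 = 44
Want det = 0: 0 + (v - -4) * 44 = 0
  (v - -4) = 0 / 44 = 0
  v = -4 + (0) = -4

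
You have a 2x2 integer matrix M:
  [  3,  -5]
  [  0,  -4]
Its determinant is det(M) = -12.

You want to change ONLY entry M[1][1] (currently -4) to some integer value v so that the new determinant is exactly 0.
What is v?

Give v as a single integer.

Answer: 0

Derivation:
det is linear in entry M[1][1]: det = old_det + (v - -4) * C_11
Cofactor C_11 = 3
Want det = 0: -12 + (v - -4) * 3 = 0
  (v - -4) = 12 / 3 = 4
  v = -4 + (4) = 0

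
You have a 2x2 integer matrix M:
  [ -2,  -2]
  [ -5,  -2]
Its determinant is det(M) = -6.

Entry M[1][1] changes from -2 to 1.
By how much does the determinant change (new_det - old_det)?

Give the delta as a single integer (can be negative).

Answer: -6

Derivation:
Cofactor C_11 = -2
Entry delta = 1 - -2 = 3
Det delta = entry_delta * cofactor = 3 * -2 = -6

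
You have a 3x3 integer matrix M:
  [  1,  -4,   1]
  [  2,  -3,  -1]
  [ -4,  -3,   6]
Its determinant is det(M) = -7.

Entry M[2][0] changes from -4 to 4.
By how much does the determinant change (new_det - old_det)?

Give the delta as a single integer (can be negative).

Cofactor C_20 = 7
Entry delta = 4 - -4 = 8
Det delta = entry_delta * cofactor = 8 * 7 = 56

Answer: 56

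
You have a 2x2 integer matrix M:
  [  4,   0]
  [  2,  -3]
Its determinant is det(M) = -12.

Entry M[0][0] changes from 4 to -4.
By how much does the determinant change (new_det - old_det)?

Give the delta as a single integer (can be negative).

Cofactor C_00 = -3
Entry delta = -4 - 4 = -8
Det delta = entry_delta * cofactor = -8 * -3 = 24

Answer: 24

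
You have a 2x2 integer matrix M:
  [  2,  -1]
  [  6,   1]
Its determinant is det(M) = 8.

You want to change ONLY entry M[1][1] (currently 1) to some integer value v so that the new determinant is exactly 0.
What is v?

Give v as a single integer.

Answer: -3

Derivation:
det is linear in entry M[1][1]: det = old_det + (v - 1) * C_11
Cofactor C_11 = 2
Want det = 0: 8 + (v - 1) * 2 = 0
  (v - 1) = -8 / 2 = -4
  v = 1 + (-4) = -3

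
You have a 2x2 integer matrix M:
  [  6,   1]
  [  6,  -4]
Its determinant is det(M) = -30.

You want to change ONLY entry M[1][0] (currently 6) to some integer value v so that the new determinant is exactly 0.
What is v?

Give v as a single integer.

Answer: -24

Derivation:
det is linear in entry M[1][0]: det = old_det + (v - 6) * C_10
Cofactor C_10 = -1
Want det = 0: -30 + (v - 6) * -1 = 0
  (v - 6) = 30 / -1 = -30
  v = 6 + (-30) = -24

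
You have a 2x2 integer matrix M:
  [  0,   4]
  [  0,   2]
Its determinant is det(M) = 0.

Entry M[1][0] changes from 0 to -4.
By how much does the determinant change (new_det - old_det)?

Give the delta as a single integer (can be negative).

Answer: 16

Derivation:
Cofactor C_10 = -4
Entry delta = -4 - 0 = -4
Det delta = entry_delta * cofactor = -4 * -4 = 16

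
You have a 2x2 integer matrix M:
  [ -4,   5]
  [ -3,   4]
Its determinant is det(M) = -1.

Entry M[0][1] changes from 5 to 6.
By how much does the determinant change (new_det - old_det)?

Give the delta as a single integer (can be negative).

Cofactor C_01 = 3
Entry delta = 6 - 5 = 1
Det delta = entry_delta * cofactor = 1 * 3 = 3

Answer: 3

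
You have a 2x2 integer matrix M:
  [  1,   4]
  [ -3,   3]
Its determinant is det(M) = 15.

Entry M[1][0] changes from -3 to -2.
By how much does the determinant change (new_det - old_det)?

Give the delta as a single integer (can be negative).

Cofactor C_10 = -4
Entry delta = -2 - -3 = 1
Det delta = entry_delta * cofactor = 1 * -4 = -4

Answer: -4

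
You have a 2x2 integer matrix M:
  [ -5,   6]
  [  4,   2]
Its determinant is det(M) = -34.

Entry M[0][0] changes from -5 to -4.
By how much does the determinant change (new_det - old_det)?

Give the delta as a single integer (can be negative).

Answer: 2

Derivation:
Cofactor C_00 = 2
Entry delta = -4 - -5 = 1
Det delta = entry_delta * cofactor = 1 * 2 = 2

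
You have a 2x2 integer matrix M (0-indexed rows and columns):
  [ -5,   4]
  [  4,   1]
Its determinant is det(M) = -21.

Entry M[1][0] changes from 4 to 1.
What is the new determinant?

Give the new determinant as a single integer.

det is linear in row 1: changing M[1][0] by delta changes det by delta * cofactor(1,0).
Cofactor C_10 = (-1)^(1+0) * minor(1,0) = -4
Entry delta = 1 - 4 = -3
Det delta = -3 * -4 = 12
New det = -21 + 12 = -9

Answer: -9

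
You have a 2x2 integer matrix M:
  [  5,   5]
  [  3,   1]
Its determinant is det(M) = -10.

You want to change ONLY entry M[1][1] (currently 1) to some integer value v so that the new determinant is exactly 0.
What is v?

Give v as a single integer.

Answer: 3

Derivation:
det is linear in entry M[1][1]: det = old_det + (v - 1) * C_11
Cofactor C_11 = 5
Want det = 0: -10 + (v - 1) * 5 = 0
  (v - 1) = 10 / 5 = 2
  v = 1 + (2) = 3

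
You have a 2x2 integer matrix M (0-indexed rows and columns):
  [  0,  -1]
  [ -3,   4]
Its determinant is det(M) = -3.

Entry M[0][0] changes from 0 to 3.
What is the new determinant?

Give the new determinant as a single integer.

det is linear in row 0: changing M[0][0] by delta changes det by delta * cofactor(0,0).
Cofactor C_00 = (-1)^(0+0) * minor(0,0) = 4
Entry delta = 3 - 0 = 3
Det delta = 3 * 4 = 12
New det = -3 + 12 = 9

Answer: 9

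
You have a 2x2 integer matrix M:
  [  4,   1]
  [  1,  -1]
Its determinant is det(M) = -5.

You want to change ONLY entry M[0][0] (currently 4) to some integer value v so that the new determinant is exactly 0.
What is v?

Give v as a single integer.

det is linear in entry M[0][0]: det = old_det + (v - 4) * C_00
Cofactor C_00 = -1
Want det = 0: -5 + (v - 4) * -1 = 0
  (v - 4) = 5 / -1 = -5
  v = 4 + (-5) = -1

Answer: -1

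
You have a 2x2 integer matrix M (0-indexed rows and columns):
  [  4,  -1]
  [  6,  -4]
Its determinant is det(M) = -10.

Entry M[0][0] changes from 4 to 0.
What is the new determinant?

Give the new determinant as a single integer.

det is linear in row 0: changing M[0][0] by delta changes det by delta * cofactor(0,0).
Cofactor C_00 = (-1)^(0+0) * minor(0,0) = -4
Entry delta = 0 - 4 = -4
Det delta = -4 * -4 = 16
New det = -10 + 16 = 6

Answer: 6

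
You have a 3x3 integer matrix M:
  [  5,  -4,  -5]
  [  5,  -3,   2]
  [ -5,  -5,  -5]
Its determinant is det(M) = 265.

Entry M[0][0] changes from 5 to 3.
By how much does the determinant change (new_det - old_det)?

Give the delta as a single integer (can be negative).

Cofactor C_00 = 25
Entry delta = 3 - 5 = -2
Det delta = entry_delta * cofactor = -2 * 25 = -50

Answer: -50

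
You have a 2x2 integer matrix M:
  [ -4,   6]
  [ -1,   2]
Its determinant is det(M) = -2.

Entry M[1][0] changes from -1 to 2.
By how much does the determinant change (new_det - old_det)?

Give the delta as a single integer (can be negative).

Cofactor C_10 = -6
Entry delta = 2 - -1 = 3
Det delta = entry_delta * cofactor = 3 * -6 = -18

Answer: -18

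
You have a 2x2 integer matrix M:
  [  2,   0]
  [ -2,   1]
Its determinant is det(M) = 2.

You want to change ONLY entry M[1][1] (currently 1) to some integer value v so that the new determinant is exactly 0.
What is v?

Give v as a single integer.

det is linear in entry M[1][1]: det = old_det + (v - 1) * C_11
Cofactor C_11 = 2
Want det = 0: 2 + (v - 1) * 2 = 0
  (v - 1) = -2 / 2 = -1
  v = 1 + (-1) = 0

Answer: 0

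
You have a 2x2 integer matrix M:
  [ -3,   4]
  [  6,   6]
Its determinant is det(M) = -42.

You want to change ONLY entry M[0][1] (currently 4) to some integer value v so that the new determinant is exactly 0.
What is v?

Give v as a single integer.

det is linear in entry M[0][1]: det = old_det + (v - 4) * C_01
Cofactor C_01 = -6
Want det = 0: -42 + (v - 4) * -6 = 0
  (v - 4) = 42 / -6 = -7
  v = 4 + (-7) = -3

Answer: -3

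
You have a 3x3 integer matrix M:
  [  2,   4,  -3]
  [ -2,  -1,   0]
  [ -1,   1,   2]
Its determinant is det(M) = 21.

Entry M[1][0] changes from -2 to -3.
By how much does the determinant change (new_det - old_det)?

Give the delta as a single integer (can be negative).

Cofactor C_10 = -11
Entry delta = -3 - -2 = -1
Det delta = entry_delta * cofactor = -1 * -11 = 11

Answer: 11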